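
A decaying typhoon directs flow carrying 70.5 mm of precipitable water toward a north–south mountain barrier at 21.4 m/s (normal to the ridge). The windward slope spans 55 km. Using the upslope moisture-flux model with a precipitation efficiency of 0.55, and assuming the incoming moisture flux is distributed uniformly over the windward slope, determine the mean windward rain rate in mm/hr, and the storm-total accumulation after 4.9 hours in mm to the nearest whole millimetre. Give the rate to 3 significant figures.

R ≈ 54.3 mm/hr; total ≈ 266 mm

Incoming column moisture flux per unit ridge length: F = V × PW = 21.4 × 70.5 = 1508.7 mm·m/s.
Spread over the 55 km slope with efficiency ε = 0.55: R = ε·F/W = 0.55 × 1508.7 / 55000 m = 1.509e-02 mm/s.
R = 1.509e-02 × 3600 = 54.3 mm/hr.
Over 4.9 h: total = 54.3 × 4.9 = 266.07 ≈ 266 mm.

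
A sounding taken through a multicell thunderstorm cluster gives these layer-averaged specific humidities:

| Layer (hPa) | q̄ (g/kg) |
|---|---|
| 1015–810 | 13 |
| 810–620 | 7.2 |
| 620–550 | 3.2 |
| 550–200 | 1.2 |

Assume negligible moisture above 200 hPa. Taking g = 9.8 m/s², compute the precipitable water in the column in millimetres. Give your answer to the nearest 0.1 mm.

Precipitable water is the column-integrated vapour mass per unit area: PW = (1/g) Σ q̄ Δp, with q in kg/kg and Δp in Pa (1 kg/m² of water = 1 mm).
Layer 1015–810 hPa: Δp = 205 hPa = 20500 Pa, q̄ = 0.013 kg/kg → 0.013 × 20500 / 9.8 = 27.19 mm
Layer 810–620 hPa: Δp = 190 hPa = 19000 Pa, q̄ = 0.0072 kg/kg → 0.0072 × 19000 / 9.8 = 13.96 mm
Layer 620–550 hPa: Δp = 70 hPa = 7000 Pa, q̄ = 0.0032 kg/kg → 0.0032 × 7000 / 9.8 = 2.29 mm
Layer 550–200 hPa: Δp = 350 hPa = 35000 Pa, q̄ = 0.0012 kg/kg → 0.0012 × 35000 / 9.8 = 4.29 mm
PW = 27.19 + 13.96 + 2.29 + 4.29 = 47.73 ≈ 47.7 mm.

PW ≈ 47.7 mm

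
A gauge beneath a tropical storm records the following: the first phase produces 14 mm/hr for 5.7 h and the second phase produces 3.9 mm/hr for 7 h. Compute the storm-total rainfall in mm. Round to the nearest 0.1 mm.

Total = Σ Rᵢ Δtᵢ = 14 × 5.7 + 3.9 × 7
      = 79.8 + 27.3 = 107.1 mm.

total ≈ 107.1 mm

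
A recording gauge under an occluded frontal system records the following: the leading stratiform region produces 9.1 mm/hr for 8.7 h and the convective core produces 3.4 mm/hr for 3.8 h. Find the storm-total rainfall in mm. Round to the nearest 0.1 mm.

Total = Σ Rᵢ Δtᵢ = 9.1 × 8.7 + 3.4 × 3.8
      = 79.17 + 12.92 = 92.1 mm.

total ≈ 92.1 mm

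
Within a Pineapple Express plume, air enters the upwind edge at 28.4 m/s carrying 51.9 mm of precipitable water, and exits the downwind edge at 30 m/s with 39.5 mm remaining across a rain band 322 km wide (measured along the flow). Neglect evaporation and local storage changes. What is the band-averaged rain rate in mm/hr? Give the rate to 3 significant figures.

R ≈ 3.23 mm/hr

Column moisture flux per unit crosswind length is F = V × PW.
Inflow: F_in = 28.4 × 51.9 = 1473.96 mm·m/s
Outflow: F_out = 30 × 39.5 = 1185 mm·m/s
Steady-state rate R = (F_in − F_out)/L = (1473.96 − 1185) / 322000 m = 8.974e-04 mm/s.
R = 8.974e-04 × 3600 = 3.23 mm/hr.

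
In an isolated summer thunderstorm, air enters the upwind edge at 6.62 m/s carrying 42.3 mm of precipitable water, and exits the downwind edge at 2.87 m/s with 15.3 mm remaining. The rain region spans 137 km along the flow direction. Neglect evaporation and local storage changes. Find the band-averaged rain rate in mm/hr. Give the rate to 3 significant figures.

R ≈ 6.20 mm/hr

Column moisture flux per unit crosswind length is F = V × PW.
Inflow: F_in = 6.62 × 42.3 = 280.026 mm·m/s
Outflow: F_out = 2.87 × 15.3 = 43.911 mm·m/s
Steady-state rate R = (F_in − F_out)/L = (280.026 − 43.911) / 137000 m = 1.723e-03 mm/s.
R = 1.723e-03 × 3600 = 6.20 mm/hr.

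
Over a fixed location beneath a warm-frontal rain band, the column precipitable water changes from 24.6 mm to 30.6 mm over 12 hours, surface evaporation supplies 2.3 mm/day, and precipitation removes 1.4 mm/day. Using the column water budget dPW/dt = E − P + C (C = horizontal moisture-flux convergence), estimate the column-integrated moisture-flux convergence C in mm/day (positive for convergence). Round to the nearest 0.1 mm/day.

dPW/dt = (30.6 − 24.6) mm / (12/24 day) = +12.000 mm/day.
C = dPW/dt − E + P = (+12.000) − 2.3 + 1.4 = 11.1 mm/day.

C ≈ 11.1 mm/day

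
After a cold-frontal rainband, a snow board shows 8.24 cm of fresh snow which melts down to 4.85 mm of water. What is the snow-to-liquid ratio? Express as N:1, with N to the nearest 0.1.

Ratio = snow depth / SWE = 82.4 mm / 4.85 mm = 17.0, i.e. 17.0:1.

ratio ≈ 17.0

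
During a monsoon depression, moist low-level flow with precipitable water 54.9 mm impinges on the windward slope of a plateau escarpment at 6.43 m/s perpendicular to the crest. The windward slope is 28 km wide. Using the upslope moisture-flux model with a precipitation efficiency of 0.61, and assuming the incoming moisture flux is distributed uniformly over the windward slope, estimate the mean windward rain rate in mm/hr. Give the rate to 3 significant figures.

Incoming column moisture flux per unit ridge length: F = V × PW = 6.43 × 54.9 = 353.007 mm·m/s.
Spread over the 28 km slope with efficiency ε = 0.61: R = ε·F/W = 0.61 × 353.007 / 28000 m = 7.691e-03 mm/s.
R = 7.691e-03 × 3600 = 27.7 mm/hr.

R ≈ 27.7 mm/hr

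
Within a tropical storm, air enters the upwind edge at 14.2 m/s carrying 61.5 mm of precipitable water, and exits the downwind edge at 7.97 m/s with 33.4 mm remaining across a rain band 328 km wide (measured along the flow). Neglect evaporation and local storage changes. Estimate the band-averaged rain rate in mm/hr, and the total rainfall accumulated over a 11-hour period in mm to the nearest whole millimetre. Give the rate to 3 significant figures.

Column moisture flux per unit crosswind length is F = V × PW.
Inflow: F_in = 14.2 × 61.5 = 873.3 mm·m/s
Outflow: F_out = 7.97 × 33.4 = 266.198 mm·m/s
Steady-state rate R = (F_in − F_out)/L = (873.3 − 266.198) / 328000 m = 1.851e-03 mm/s.
R = 1.851e-03 × 3600 = 6.66 mm/hr.
Over 11 h: total = 6.66 × 11 = 73.26 ≈ 73 mm.

R ≈ 6.66 mm/hr; total ≈ 73 mm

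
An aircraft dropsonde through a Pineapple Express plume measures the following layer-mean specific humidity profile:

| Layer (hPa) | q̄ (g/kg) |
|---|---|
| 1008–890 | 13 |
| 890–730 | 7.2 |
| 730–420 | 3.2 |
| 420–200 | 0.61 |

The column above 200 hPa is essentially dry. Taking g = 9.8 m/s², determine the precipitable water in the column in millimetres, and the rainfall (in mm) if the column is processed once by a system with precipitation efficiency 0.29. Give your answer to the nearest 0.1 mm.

PW ≈ 38.9 mm; rainfall ≈ 11.3 mm

Precipitable water is the column-integrated vapour mass per unit area: PW = (1/g) Σ q̄ Δp, with q in kg/kg and Δp in Pa (1 kg/m² of water = 1 mm).
Layer 1008–890 hPa: Δp = 118 hPa = 11800 Pa, q̄ = 0.013 kg/kg → 0.013 × 11800 / 9.8 = 15.65 mm
Layer 890–730 hPa: Δp = 160 hPa = 16000 Pa, q̄ = 0.0072 kg/kg → 0.0072 × 16000 / 9.8 = 11.76 mm
Layer 730–420 hPa: Δp = 310 hPa = 31000 Pa, q̄ = 0.0032 kg/kg → 0.0032 × 31000 / 9.8 = 10.12 mm
Layer 420–200 hPa: Δp = 220 hPa = 22000 Pa, q̄ = 0.00061 kg/kg → 0.00061 × 22000 / 9.8 = 1.37 mm
PW = 15.65 + 11.76 + 10.12 + 1.37 = 38.90 ≈ 38.9 mm.
Rainfall = ε × PW = 0.29 × 38.9 = 11.3 mm.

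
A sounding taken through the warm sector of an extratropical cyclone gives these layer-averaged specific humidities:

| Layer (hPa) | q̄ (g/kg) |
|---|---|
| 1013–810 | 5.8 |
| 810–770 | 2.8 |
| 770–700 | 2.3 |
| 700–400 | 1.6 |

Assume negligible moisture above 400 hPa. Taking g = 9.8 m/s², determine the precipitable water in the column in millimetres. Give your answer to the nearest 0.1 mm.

Precipitable water is the column-integrated vapour mass per unit area: PW = (1/g) Σ q̄ Δp, with q in kg/kg and Δp in Pa (1 kg/m² of water = 1 mm).
Layer 1013–810 hPa: Δp = 203 hPa = 20300 Pa, q̄ = 0.0058 kg/kg → 0.0058 × 20300 / 9.8 = 12.01 mm
Layer 810–770 hPa: Δp = 40 hPa = 4000 Pa, q̄ = 0.0028 kg/kg → 0.0028 × 4000 / 9.8 = 1.14 mm
Layer 770–700 hPa: Δp = 70 hPa = 7000 Pa, q̄ = 0.0023 kg/kg → 0.0023 × 7000 / 9.8 = 1.64 mm
Layer 700–400 hPa: Δp = 300 hPa = 30000 Pa, q̄ = 0.0016 kg/kg → 0.0016 × 30000 / 9.8 = 4.90 mm
PW = 12.01 + 1.14 + 1.64 + 4.90 = 19.69 ≈ 19.7 mm.

PW ≈ 19.7 mm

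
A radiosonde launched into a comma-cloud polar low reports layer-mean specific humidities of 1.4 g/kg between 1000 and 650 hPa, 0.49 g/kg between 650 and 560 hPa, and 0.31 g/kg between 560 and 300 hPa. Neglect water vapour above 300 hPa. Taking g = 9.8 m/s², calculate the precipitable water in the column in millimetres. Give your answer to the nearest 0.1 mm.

PW ≈ 6.3 mm

Precipitable water is the column-integrated vapour mass per unit area: PW = (1/g) Σ q̄ Δp, with q in kg/kg and Δp in Pa (1 kg/m² of water = 1 mm).
Layer 1000–650 hPa: Δp = 350 hPa = 35000 Pa, q̄ = 0.0014 kg/kg → 0.0014 × 35000 / 9.8 = 5.00 mm
Layer 650–560 hPa: Δp = 90 hPa = 9000 Pa, q̄ = 0.00049 kg/kg → 0.00049 × 9000 / 9.8 = 0.45 mm
Layer 560–300 hPa: Δp = 260 hPa = 26000 Pa, q̄ = 0.00031 kg/kg → 0.00031 × 26000 / 9.8 = 0.82 mm
PW = 5.00 + 0.45 + 0.82 = 6.27 ≈ 6.3 mm.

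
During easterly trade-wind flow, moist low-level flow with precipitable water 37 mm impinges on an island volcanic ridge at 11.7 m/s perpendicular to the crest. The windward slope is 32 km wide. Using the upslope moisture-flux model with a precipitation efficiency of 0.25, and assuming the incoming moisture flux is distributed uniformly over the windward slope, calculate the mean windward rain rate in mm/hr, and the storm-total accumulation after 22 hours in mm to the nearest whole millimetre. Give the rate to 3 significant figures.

R ≈ 12.2 mm/hr; total ≈ 268 mm

Incoming column moisture flux per unit ridge length: F = V × PW = 11.7 × 37 = 432.9 mm·m/s.
Spread over the 32 km slope with efficiency ε = 0.25: R = ε·F/W = 0.25 × 432.9 / 32000 m = 3.382e-03 mm/s.
R = 3.382e-03 × 3600 = 12.2 mm/hr.
Over 22 h: total = 12.2 × 22 = 268.4 ≈ 268 mm.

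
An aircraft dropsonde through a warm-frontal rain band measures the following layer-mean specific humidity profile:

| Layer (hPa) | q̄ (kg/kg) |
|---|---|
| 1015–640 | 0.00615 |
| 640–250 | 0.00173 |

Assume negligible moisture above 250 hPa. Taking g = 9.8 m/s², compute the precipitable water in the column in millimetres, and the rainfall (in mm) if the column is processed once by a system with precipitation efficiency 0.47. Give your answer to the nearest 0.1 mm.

PW ≈ 30.4 mm; rainfall ≈ 14.3 mm

Precipitable water is the column-integrated vapour mass per unit area: PW = (1/g) Σ q̄ Δp, with q in kg/kg and Δp in Pa (1 kg/m² of water = 1 mm).
Layer 1015–640 hPa: Δp = 375 hPa = 37500 Pa, q̄ = 0.00615 kg/kg → 0.00615 × 37500 / 9.8 = 23.53 mm
Layer 640–250 hPa: Δp = 390 hPa = 39000 Pa, q̄ = 0.00173 kg/kg → 0.00173 × 39000 / 9.8 = 6.88 mm
PW = 23.53 + 6.88 = 30.41 ≈ 30.4 mm.
Rainfall = ε × PW = 0.47 × 30.4 = 14.3 mm.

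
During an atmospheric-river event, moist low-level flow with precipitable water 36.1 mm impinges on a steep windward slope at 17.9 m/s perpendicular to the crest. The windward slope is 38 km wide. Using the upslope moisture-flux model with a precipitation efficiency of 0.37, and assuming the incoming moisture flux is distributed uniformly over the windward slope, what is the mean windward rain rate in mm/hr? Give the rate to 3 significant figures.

Incoming column moisture flux per unit ridge length: F = V × PW = 17.9 × 36.1 = 646.19 mm·m/s.
Spread over the 38 km slope with efficiency ε = 0.37: R = ε·F/W = 0.37 × 646.19 / 38000 m = 6.292e-03 mm/s.
R = 6.292e-03 × 3600 = 22.7 mm/hr.

R ≈ 22.7 mm/hr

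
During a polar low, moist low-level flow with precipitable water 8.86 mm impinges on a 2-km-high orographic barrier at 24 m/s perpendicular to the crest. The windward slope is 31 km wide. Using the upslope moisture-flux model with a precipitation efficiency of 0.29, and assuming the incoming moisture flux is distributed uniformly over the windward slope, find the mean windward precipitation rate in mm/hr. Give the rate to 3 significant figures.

R ≈ 7.16 mm/hr

Incoming column moisture flux per unit ridge length: F = V × PW = 24 × 8.86 = 212.64 mm·m/s.
Spread over the 31 km slope with efficiency ε = 0.29: R = ε·F/W = 0.29 × 212.64 / 31000 m = 1.989e-03 mm/s.
R = 1.989e-03 × 3600 = 7.16 mm/hr.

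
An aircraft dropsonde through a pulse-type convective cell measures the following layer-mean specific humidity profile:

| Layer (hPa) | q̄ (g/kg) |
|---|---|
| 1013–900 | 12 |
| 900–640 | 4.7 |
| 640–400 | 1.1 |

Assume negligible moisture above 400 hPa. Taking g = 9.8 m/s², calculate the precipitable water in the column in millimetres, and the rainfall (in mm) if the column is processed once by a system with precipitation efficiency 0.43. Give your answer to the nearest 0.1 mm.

Precipitable water is the column-integrated vapour mass per unit area: PW = (1/g) Σ q̄ Δp, with q in kg/kg and Δp in Pa (1 kg/m² of water = 1 mm).
Layer 1013–900 hPa: Δp = 113 hPa = 11300 Pa, q̄ = 0.012 kg/kg → 0.012 × 11300 / 9.8 = 13.84 mm
Layer 900–640 hPa: Δp = 260 hPa = 26000 Pa, q̄ = 0.0047 kg/kg → 0.0047 × 26000 / 9.8 = 12.47 mm
Layer 640–400 hPa: Δp = 240 hPa = 24000 Pa, q̄ = 0.0011 kg/kg → 0.0011 × 24000 / 9.8 = 2.69 mm
PW = 13.84 + 12.47 + 2.69 = 29.00 ≈ 29.0 mm.
Rainfall = ε × PW = 0.43 × 29.0 = 12.5 mm.

PW ≈ 29.0 mm; rainfall ≈ 12.5 mm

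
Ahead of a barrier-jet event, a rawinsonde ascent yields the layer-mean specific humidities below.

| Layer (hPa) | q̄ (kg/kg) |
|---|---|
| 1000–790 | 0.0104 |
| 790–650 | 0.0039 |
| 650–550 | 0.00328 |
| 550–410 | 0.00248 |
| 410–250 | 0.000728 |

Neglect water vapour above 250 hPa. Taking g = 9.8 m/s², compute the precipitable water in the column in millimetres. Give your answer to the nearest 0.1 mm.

PW ≈ 35.9 mm

Precipitable water is the column-integrated vapour mass per unit area: PW = (1/g) Σ q̄ Δp, with q in kg/kg and Δp in Pa (1 kg/m² of water = 1 mm).
Layer 1000–790 hPa: Δp = 210 hPa = 21000 Pa, q̄ = 0.0104 kg/kg → 0.0104 × 21000 / 9.8 = 22.29 mm
Layer 790–650 hPa: Δp = 140 hPa = 14000 Pa, q̄ = 0.0039 kg/kg → 0.0039 × 14000 / 9.8 = 5.57 mm
Layer 650–550 hPa: Δp = 100 hPa = 10000 Pa, q̄ = 0.00328 kg/kg → 0.00328 × 10000 / 9.8 = 3.35 mm
Layer 550–410 hPa: Δp = 140 hPa = 14000 Pa, q̄ = 0.00248 kg/kg → 0.00248 × 14000 / 9.8 = 3.54 mm
Layer 410–250 hPa: Δp = 160 hPa = 16000 Pa, q̄ = 0.000728 kg/kg → 0.000728 × 16000 / 9.8 = 1.19 mm
PW = 22.29 + 5.57 + 3.35 + 3.54 + 1.19 = 35.94 ≈ 35.9 mm.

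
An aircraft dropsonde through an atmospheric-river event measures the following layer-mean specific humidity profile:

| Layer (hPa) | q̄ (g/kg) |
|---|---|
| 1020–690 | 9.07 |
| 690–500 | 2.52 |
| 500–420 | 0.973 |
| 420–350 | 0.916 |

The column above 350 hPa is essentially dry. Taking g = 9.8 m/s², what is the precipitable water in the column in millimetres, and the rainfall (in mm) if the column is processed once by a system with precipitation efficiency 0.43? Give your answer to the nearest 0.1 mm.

PW ≈ 36.9 mm; rainfall ≈ 15.9 mm

Precipitable water is the column-integrated vapour mass per unit area: PW = (1/g) Σ q̄ Δp, with q in kg/kg and Δp in Pa (1 kg/m² of water = 1 mm).
Layer 1020–690 hPa: Δp = 330 hPa = 33000 Pa, q̄ = 0.00907 kg/kg → 0.00907 × 33000 / 9.8 = 30.54 mm
Layer 690–500 hPa: Δp = 190 hPa = 19000 Pa, q̄ = 0.00252 kg/kg → 0.00252 × 19000 / 9.8 = 4.89 mm
Layer 500–420 hPa: Δp = 80 hPa = 8000 Pa, q̄ = 0.000973 kg/kg → 0.000973 × 8000 / 9.8 = 0.79 mm
Layer 420–350 hPa: Δp = 70 hPa = 7000 Pa, q̄ = 0.000916 kg/kg → 0.000916 × 7000 / 9.8 = 0.65 mm
PW = 30.54 + 4.89 + 0.79 + 0.65 = 36.87 ≈ 36.9 mm.
Rainfall = ε × PW = 0.43 × 36.9 = 15.9 mm.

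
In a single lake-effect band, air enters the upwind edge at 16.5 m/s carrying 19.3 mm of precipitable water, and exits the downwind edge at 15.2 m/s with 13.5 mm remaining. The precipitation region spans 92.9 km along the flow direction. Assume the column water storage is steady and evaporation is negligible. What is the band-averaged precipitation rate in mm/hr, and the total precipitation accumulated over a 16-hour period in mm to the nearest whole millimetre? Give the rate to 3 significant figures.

R ≈ 4.39 mm/hr; total ≈ 70 mm

Column moisture flux per unit crosswind length is F = V × PW.
Inflow: F_in = 16.5 × 19.3 = 318.45 mm·m/s
Outflow: F_out = 15.2 × 13.5 = 205.2 mm·m/s
Steady-state rate R = (F_in − F_out)/L = (318.45 − 205.2) / 92900 m = 1.219e-03 mm/s.
R = 1.219e-03 × 3600 = 4.39 mm/hr.
Over 16 h: total = 4.39 × 16 = 70.24 ≈ 70 mm.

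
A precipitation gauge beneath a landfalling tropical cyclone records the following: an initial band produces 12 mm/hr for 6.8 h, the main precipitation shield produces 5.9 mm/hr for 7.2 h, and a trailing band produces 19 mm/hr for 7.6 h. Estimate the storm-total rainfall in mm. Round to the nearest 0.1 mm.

Total = Σ Rᵢ Δtᵢ = 12 × 6.8 + 5.9 × 7.2 + 19 × 7.6
      = 81.6 + 42.48 + 144.4 = 268.5 mm.

total ≈ 268.5 mm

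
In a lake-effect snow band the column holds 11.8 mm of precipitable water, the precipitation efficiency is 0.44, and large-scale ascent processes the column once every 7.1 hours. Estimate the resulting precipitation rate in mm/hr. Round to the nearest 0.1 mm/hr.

Each overturning extracts ε × PW = 0.44 × 11.8 = 5.192 mm.
Rate = ε·PW / τ = 5.192 / 7.1 h = 0.7 mm/hr.

R ≈ 0.7 mm/hr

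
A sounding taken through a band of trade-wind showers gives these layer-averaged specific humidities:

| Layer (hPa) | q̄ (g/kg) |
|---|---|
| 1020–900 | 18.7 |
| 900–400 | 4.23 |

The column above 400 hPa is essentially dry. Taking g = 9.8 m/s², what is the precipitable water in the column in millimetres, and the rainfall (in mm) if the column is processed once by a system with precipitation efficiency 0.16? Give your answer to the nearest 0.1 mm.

PW ≈ 44.5 mm; rainfall ≈ 7.1 mm

Precipitable water is the column-integrated vapour mass per unit area: PW = (1/g) Σ q̄ Δp, with q in kg/kg and Δp in Pa (1 kg/m² of water = 1 mm).
Layer 1020–900 hPa: Δp = 120 hPa = 12000 Pa, q̄ = 0.0187 kg/kg → 0.0187 × 12000 / 9.8 = 22.90 mm
Layer 900–400 hPa: Δp = 500 hPa = 50000 Pa, q̄ = 0.00423 kg/kg → 0.00423 × 50000 / 9.8 = 21.58 mm
PW = 22.90 + 21.58 = 44.48 ≈ 44.5 mm.
Rainfall = ε × PW = 0.16 × 44.5 = 7.1 mm.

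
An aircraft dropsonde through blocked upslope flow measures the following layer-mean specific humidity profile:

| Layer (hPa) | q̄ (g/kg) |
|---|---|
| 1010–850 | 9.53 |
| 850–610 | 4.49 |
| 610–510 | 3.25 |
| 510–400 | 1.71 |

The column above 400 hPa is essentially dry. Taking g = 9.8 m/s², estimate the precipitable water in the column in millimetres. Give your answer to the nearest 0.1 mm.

Precipitable water is the column-integrated vapour mass per unit area: PW = (1/g) Σ q̄ Δp, with q in kg/kg and Δp in Pa (1 kg/m² of water = 1 mm).
Layer 1010–850 hPa: Δp = 160 hPa = 16000 Pa, q̄ = 0.00953 kg/kg → 0.00953 × 16000 / 9.8 = 15.56 mm
Layer 850–610 hPa: Δp = 240 hPa = 24000 Pa, q̄ = 0.00449 kg/kg → 0.00449 × 24000 / 9.8 = 11.00 mm
Layer 610–510 hPa: Δp = 100 hPa = 10000 Pa, q̄ = 0.00325 kg/kg → 0.00325 × 10000 / 9.8 = 3.32 mm
Layer 510–400 hPa: Δp = 110 hPa = 11000 Pa, q̄ = 0.00171 kg/kg → 0.00171 × 11000 / 9.8 = 1.92 mm
PW = 15.56 + 11.00 + 3.32 + 1.92 = 31.80 ≈ 31.8 mm.

PW ≈ 31.8 mm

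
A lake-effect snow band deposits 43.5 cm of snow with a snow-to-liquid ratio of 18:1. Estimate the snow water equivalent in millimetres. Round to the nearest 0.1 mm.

SWE = snow depth / ratio = 43.5 cm / 18 = 2.417 cm = 24.2 mm.

SWE ≈ 24.2 mm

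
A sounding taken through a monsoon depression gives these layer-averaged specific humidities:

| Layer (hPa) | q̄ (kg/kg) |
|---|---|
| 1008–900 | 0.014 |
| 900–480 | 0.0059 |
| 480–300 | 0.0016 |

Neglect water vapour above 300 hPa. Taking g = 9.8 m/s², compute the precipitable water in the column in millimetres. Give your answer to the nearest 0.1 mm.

PW ≈ 43.7 mm

Precipitable water is the column-integrated vapour mass per unit area: PW = (1/g) Σ q̄ Δp, with q in kg/kg and Δp in Pa (1 kg/m² of water = 1 mm).
Layer 1008–900 hPa: Δp = 108 hPa = 10800 Pa, q̄ = 0.014 kg/kg → 0.014 × 10800 / 9.8 = 15.43 mm
Layer 900–480 hPa: Δp = 420 hPa = 42000 Pa, q̄ = 0.0059 kg/kg → 0.0059 × 42000 / 9.8 = 25.29 mm
Layer 480–300 hPa: Δp = 180 hPa = 18000 Pa, q̄ = 0.0016 kg/kg → 0.0016 × 18000 / 9.8 = 2.94 mm
PW = 15.43 + 25.29 + 2.94 = 43.66 ≈ 43.7 mm.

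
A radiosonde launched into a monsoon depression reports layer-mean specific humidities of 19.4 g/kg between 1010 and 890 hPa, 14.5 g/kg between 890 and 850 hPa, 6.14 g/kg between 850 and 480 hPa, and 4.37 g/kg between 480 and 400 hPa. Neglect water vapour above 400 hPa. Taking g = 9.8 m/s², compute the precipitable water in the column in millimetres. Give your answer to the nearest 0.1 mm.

PW ≈ 56.4 mm

Precipitable water is the column-integrated vapour mass per unit area: PW = (1/g) Σ q̄ Δp, with q in kg/kg and Δp in Pa (1 kg/m² of water = 1 mm).
Layer 1010–890 hPa: Δp = 120 hPa = 12000 Pa, q̄ = 0.0194 kg/kg → 0.0194 × 12000 / 9.8 = 23.76 mm
Layer 890–850 hPa: Δp = 40 hPa = 4000 Pa, q̄ = 0.0145 kg/kg → 0.0145 × 4000 / 9.8 = 5.92 mm
Layer 850–480 hPa: Δp = 370 hPa = 37000 Pa, q̄ = 0.00614 kg/kg → 0.00614 × 37000 / 9.8 = 23.18 mm
Layer 480–400 hPa: Δp = 80 hPa = 8000 Pa, q̄ = 0.00437 kg/kg → 0.00437 × 8000 / 9.8 = 3.57 mm
PW = 23.76 + 5.92 + 23.18 + 3.57 = 56.43 ≈ 56.4 mm.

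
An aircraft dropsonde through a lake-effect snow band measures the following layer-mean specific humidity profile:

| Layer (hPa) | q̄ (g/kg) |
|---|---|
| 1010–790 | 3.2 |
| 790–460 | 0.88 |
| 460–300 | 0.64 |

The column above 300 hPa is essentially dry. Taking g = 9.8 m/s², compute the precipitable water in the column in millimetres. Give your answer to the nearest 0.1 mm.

PW ≈ 11.2 mm

Precipitable water is the column-integrated vapour mass per unit area: PW = (1/g) Σ q̄ Δp, with q in kg/kg and Δp in Pa (1 kg/m² of water = 1 mm).
Layer 1010–790 hPa: Δp = 220 hPa = 22000 Pa, q̄ = 0.0032 kg/kg → 0.0032 × 22000 / 9.8 = 7.18 mm
Layer 790–460 hPa: Δp = 330 hPa = 33000 Pa, q̄ = 0.00088 kg/kg → 0.00088 × 33000 / 9.8 = 2.96 mm
Layer 460–300 hPa: Δp = 160 hPa = 16000 Pa, q̄ = 0.00064 kg/kg → 0.00064 × 16000 / 9.8 = 1.04 mm
PW = 7.18 + 2.96 + 1.04 = 11.18 ≈ 11.2 mm.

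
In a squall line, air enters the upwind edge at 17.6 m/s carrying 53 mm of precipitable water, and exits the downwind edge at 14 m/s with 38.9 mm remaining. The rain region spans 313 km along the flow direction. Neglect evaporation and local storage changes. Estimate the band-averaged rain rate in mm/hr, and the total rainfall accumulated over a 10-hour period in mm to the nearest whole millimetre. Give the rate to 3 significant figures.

R ≈ 4.46 mm/hr; total ≈ 45 mm

Column moisture flux per unit crosswind length is F = V × PW.
Inflow: F_in = 17.6 × 53 = 932.8 mm·m/s
Outflow: F_out = 14 × 38.9 = 544.6 mm·m/s
Steady-state rate R = (F_in − F_out)/L = (932.8 − 544.6) / 313000 m = 1.240e-03 mm/s.
R = 1.240e-03 × 3600 = 4.46 mm/hr.
Over 10 h: total = 4.46 × 10 = 44.6 ≈ 45 mm.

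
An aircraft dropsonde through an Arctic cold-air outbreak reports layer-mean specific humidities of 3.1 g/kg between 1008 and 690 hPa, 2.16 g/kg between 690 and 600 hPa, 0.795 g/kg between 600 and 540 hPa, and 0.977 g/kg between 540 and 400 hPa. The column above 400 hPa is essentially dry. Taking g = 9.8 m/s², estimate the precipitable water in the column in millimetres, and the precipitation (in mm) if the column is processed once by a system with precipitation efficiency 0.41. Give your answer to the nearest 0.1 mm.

Precipitable water is the column-integrated vapour mass per unit area: PW = (1/g) Σ q̄ Δp, with q in kg/kg and Δp in Pa (1 kg/m² of water = 1 mm).
Layer 1008–690 hPa: Δp = 318 hPa = 31800 Pa, q̄ = 0.0031 kg/kg → 0.0031 × 31800 / 9.8 = 10.06 mm
Layer 690–600 hPa: Δp = 90 hPa = 9000 Pa, q̄ = 0.00216 kg/kg → 0.00216 × 9000 / 9.8 = 1.98 mm
Layer 600–540 hPa: Δp = 60 hPa = 6000 Pa, q̄ = 0.000795 kg/kg → 0.000795 × 6000 / 9.8 = 0.49 mm
Layer 540–400 hPa: Δp = 140 hPa = 14000 Pa, q̄ = 0.000977 kg/kg → 0.000977 × 14000 / 9.8 = 1.40 mm
PW = 10.06 + 1.98 + 0.49 + 1.40 = 13.93 ≈ 13.9 mm.
Precipitation = ε × PW = 0.41 × 13.9 = 5.7 mm.

PW ≈ 13.9 mm; precipitation ≈ 5.7 mm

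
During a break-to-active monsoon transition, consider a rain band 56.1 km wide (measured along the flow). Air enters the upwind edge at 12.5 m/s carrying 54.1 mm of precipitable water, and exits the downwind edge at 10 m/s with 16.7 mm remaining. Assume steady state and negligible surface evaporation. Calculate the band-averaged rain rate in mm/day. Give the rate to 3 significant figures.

Column moisture flux per unit crosswind length is F = V × PW.
Inflow: F_in = 12.5 × 54.1 = 676.25 mm·m/s
Outflow: F_out = 10 × 16.7 = 167 mm·m/s
Steady-state rate R = (F_in − F_out)/L = (676.25 − 167) / 56100 m = 9.078e-03 mm/s.
R = 9.078e-03 × 3600 × 24 = 784 mm/day.

R ≈ 784 mm/day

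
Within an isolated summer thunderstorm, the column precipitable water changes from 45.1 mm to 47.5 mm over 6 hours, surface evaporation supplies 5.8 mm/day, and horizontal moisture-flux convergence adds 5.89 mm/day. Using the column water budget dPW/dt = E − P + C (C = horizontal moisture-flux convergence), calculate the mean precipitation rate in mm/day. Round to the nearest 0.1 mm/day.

P ≈ 2.1 mm/day

dPW/dt = (47.5 − 45.1) mm / (6/24 day) = +9.600 mm/day.
P = E + C − dPW/dt = 5.8 + (5.89) − (+9.600) = 2.1 mm/day.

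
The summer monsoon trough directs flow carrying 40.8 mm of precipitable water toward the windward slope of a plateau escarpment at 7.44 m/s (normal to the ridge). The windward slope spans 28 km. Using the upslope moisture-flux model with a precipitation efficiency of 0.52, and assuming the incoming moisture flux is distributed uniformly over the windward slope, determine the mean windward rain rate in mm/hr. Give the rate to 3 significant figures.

Incoming column moisture flux per unit ridge length: F = V × PW = 7.44 × 40.8 = 303.552 mm·m/s.
Spread over the 28 km slope with efficiency ε = 0.52: R = ε·F/W = 0.52 × 303.552 / 28000 m = 5.637e-03 mm/s.
R = 5.637e-03 × 3600 = 20.3 mm/hr.

R ≈ 20.3 mm/hr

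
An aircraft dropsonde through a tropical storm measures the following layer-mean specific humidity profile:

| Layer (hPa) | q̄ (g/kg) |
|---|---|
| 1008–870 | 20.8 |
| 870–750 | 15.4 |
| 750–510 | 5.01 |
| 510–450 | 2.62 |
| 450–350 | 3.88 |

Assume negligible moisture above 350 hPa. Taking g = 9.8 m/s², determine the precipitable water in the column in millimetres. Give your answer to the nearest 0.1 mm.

PW ≈ 66.0 mm

Precipitable water is the column-integrated vapour mass per unit area: PW = (1/g) Σ q̄ Δp, with q in kg/kg and Δp in Pa (1 kg/m² of water = 1 mm).
Layer 1008–870 hPa: Δp = 138 hPa = 13800 Pa, q̄ = 0.0208 kg/kg → 0.0208 × 13800 / 9.8 = 29.29 mm
Layer 870–750 hPa: Δp = 120 hPa = 12000 Pa, q̄ = 0.0154 kg/kg → 0.0154 × 12000 / 9.8 = 18.86 mm
Layer 750–510 hPa: Δp = 240 hPa = 24000 Pa, q̄ = 0.00501 kg/kg → 0.00501 × 24000 / 9.8 = 12.27 mm
Layer 510–450 hPa: Δp = 60 hPa = 6000 Pa, q̄ = 0.00262 kg/kg → 0.00262 × 6000 / 9.8 = 1.60 mm
Layer 450–350 hPa: Δp = 100 hPa = 10000 Pa, q̄ = 0.00388 kg/kg → 0.00388 × 10000 / 9.8 = 3.96 mm
PW = 29.29 + 18.86 + 12.27 + 1.60 + 3.96 = 65.98 ≈ 66.0 mm.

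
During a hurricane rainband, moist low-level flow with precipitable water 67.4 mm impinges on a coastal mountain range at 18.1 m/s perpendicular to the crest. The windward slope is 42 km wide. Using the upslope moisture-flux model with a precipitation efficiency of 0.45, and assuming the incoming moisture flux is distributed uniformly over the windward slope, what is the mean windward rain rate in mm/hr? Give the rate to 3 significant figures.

Incoming column moisture flux per unit ridge length: F = V × PW = 18.1 × 67.4 = 1219.94 mm·m/s.
Spread over the 42 km slope with efficiency ε = 0.45: R = ε·F/W = 0.45 × 1219.94 / 42000 m = 1.307e-02 mm/s.
R = 1.307e-02 × 3600 = 47.1 mm/hr.

R ≈ 47.1 mm/hr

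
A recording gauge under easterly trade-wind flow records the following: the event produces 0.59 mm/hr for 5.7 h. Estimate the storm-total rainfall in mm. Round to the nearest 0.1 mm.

total ≈ 3.4 mm

Total = Σ Rᵢ Δtᵢ = 0.59 × 5.7
      = 3.363 = 3.4 mm.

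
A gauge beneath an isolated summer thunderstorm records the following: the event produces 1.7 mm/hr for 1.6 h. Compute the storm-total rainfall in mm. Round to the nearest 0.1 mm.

total ≈ 2.7 mm

Total = Σ Rᵢ Δtᵢ = 1.7 × 1.6
      = 2.72 = 2.7 mm.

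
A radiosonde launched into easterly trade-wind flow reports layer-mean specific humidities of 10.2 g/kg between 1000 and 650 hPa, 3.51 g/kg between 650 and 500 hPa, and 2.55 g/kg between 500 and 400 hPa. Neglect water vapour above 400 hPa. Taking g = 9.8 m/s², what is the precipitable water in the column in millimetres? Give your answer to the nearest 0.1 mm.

PW ≈ 44.4 mm

Precipitable water is the column-integrated vapour mass per unit area: PW = (1/g) Σ q̄ Δp, with q in kg/kg and Δp in Pa (1 kg/m² of water = 1 mm).
Layer 1000–650 hPa: Δp = 350 hPa = 35000 Pa, q̄ = 0.0102 kg/kg → 0.0102 × 35000 / 9.8 = 36.43 mm
Layer 650–500 hPa: Δp = 150 hPa = 15000 Pa, q̄ = 0.00351 kg/kg → 0.00351 × 15000 / 9.8 = 5.37 mm
Layer 500–400 hPa: Δp = 100 hPa = 10000 Pa, q̄ = 0.00255 kg/kg → 0.00255 × 10000 / 9.8 = 2.60 mm
PW = 36.43 + 5.37 + 2.60 = 44.40 ≈ 44.4 mm.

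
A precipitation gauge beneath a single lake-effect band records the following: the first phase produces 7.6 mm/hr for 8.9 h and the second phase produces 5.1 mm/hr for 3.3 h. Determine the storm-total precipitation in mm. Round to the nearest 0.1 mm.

Total = Σ Rᵢ Δtᵢ = 7.6 × 8.9 + 5.1 × 3.3
      = 67.64 + 16.83 = 84.5 mm.

total ≈ 84.5 mm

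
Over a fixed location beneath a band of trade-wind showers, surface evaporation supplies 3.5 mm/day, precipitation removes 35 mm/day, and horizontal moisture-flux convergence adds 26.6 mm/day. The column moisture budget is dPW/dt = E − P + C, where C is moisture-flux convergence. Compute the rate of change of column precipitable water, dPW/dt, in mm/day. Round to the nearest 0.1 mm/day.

dPW/dt = E − P + C = 3.5 − 35 + (26.6) = -4.9 mm/day.

dPW/dt ≈ -4.9 mm/day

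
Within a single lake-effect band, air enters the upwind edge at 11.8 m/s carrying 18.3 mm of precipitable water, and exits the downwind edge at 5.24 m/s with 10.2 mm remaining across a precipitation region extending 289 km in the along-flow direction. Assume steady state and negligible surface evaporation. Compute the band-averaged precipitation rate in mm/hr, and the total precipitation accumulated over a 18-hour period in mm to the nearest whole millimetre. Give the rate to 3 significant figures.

R ≈ 2.02 mm/hr; total ≈ 36 mm

Column moisture flux per unit crosswind length is F = V × PW.
Inflow: F_in = 11.8 × 18.3 = 215.94 mm·m/s
Outflow: F_out = 5.24 × 10.2 = 53.448 mm·m/s
Steady-state rate R = (F_in − F_out)/L = (215.94 − 53.448) / 289000 m = 5.623e-04 mm/s.
R = 5.623e-04 × 3600 = 2.02 mm/hr.
Over 18 h: total = 2.02 × 18 = 36.36 ≈ 36 mm.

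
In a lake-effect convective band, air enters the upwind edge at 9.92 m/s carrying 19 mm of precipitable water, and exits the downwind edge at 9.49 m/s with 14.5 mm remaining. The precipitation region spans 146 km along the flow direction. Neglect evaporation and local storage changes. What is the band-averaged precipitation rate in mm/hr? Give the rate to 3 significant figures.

R ≈ 1.25 mm/hr

Column moisture flux per unit crosswind length is F = V × PW.
Inflow: F_in = 9.92 × 19 = 188.48 mm·m/s
Outflow: F_out = 9.49 × 14.5 = 137.605 mm·m/s
Steady-state rate R = (F_in − F_out)/L = (188.48 − 137.605) / 146000 m = 3.485e-04 mm/s.
R = 3.485e-04 × 3600 = 1.25 mm/hr.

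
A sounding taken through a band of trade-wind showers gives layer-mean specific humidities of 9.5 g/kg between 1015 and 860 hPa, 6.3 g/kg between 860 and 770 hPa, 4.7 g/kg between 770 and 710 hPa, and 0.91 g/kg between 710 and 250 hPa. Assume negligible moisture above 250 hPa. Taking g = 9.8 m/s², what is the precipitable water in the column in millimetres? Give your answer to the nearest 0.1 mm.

PW ≈ 28.0 mm

Precipitable water is the column-integrated vapour mass per unit area: PW = (1/g) Σ q̄ Δp, with q in kg/kg and Δp in Pa (1 kg/m² of water = 1 mm).
Layer 1015–860 hPa: Δp = 155 hPa = 15500 Pa, q̄ = 0.0095 kg/kg → 0.0095 × 15500 / 9.8 = 15.03 mm
Layer 860–770 hPa: Δp = 90 hPa = 9000 Pa, q̄ = 0.0063 kg/kg → 0.0063 × 9000 / 9.8 = 5.79 mm
Layer 770–710 hPa: Δp = 60 hPa = 6000 Pa, q̄ = 0.0047 kg/kg → 0.0047 × 6000 / 9.8 = 2.88 mm
Layer 710–250 hPa: Δp = 460 hPa = 46000 Pa, q̄ = 0.00091 kg/kg → 0.00091 × 46000 / 9.8 = 4.27 mm
PW = 15.03 + 5.79 + 2.88 + 4.27 = 27.97 ≈ 28.0 mm.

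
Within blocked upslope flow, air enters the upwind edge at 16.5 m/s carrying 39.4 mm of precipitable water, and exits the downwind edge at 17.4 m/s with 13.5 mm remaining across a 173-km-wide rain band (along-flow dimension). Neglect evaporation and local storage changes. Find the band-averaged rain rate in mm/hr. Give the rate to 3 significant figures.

R ≈ 8.64 mm/hr

Column moisture flux per unit crosswind length is F = V × PW.
Inflow: F_in = 16.5 × 39.4 = 650.1 mm·m/s
Outflow: F_out = 17.4 × 13.5 = 234.9 mm·m/s
Steady-state rate R = (F_in − F_out)/L = (650.1 − 234.9) / 173000 m = 2.400e-03 mm/s.
R = 2.400e-03 × 3600 = 8.64 mm/hr.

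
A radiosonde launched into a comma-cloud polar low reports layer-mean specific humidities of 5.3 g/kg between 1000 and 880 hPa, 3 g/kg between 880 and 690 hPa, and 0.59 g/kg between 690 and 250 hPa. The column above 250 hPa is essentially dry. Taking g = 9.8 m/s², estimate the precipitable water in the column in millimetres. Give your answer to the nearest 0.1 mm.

PW ≈ 15.0 mm

Precipitable water is the column-integrated vapour mass per unit area: PW = (1/g) Σ q̄ Δp, with q in kg/kg and Δp in Pa (1 kg/m² of water = 1 mm).
Layer 1000–880 hPa: Δp = 120 hPa = 12000 Pa, q̄ = 0.0053 kg/kg → 0.0053 × 12000 / 9.8 = 6.49 mm
Layer 880–690 hPa: Δp = 190 hPa = 19000 Pa, q̄ = 0.003 kg/kg → 0.003 × 19000 / 9.8 = 5.82 mm
Layer 690–250 hPa: Δp = 440 hPa = 44000 Pa, q̄ = 0.00059 kg/kg → 0.00059 × 44000 / 9.8 = 2.65 mm
PW = 6.49 + 5.82 + 2.65 = 14.96 ≈ 15.0 mm.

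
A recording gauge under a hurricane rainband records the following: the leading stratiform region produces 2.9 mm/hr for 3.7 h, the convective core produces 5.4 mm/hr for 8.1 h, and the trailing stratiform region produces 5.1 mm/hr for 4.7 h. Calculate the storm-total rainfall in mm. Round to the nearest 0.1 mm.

total ≈ 78.4 mm

Total = Σ Rᵢ Δtᵢ = 2.9 × 3.7 + 5.4 × 8.1 + 5.1 × 4.7
      = 10.73 + 43.74 + 23.97 = 78.4 mm.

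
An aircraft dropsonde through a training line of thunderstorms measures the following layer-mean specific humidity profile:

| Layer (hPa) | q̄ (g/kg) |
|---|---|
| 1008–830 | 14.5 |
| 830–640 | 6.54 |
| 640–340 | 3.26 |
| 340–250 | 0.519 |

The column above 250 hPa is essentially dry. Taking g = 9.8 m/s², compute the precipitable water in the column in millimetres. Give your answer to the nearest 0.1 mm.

PW ≈ 49.5 mm

Precipitable water is the column-integrated vapour mass per unit area: PW = (1/g) Σ q̄ Δp, with q in kg/kg and Δp in Pa (1 kg/m² of water = 1 mm).
Layer 1008–830 hPa: Δp = 178 hPa = 17800 Pa, q̄ = 0.0145 kg/kg → 0.0145 × 17800 / 9.8 = 26.34 mm
Layer 830–640 hPa: Δp = 190 hPa = 19000 Pa, q̄ = 0.00654 kg/kg → 0.00654 × 19000 / 9.8 = 12.68 mm
Layer 640–340 hPa: Δp = 300 hPa = 30000 Pa, q̄ = 0.00326 kg/kg → 0.00326 × 30000 / 9.8 = 9.98 mm
Layer 340–250 hPa: Δp = 90 hPa = 9000 Pa, q̄ = 0.000519 kg/kg → 0.000519 × 9000 / 9.8 = 0.48 mm
PW = 26.34 + 12.68 + 9.98 + 0.48 = 49.48 ≈ 49.5 mm.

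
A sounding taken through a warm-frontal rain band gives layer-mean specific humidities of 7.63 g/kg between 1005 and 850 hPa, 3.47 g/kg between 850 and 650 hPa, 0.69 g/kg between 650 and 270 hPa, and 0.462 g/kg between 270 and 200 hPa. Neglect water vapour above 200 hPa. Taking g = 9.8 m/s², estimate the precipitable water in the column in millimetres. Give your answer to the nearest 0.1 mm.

Precipitable water is the column-integrated vapour mass per unit area: PW = (1/g) Σ q̄ Δp, with q in kg/kg and Δp in Pa (1 kg/m² of water = 1 mm).
Layer 1005–850 hPa: Δp = 155 hPa = 15500 Pa, q̄ = 0.00763 kg/kg → 0.00763 × 15500 / 9.8 = 12.07 mm
Layer 850–650 hPa: Δp = 200 hPa = 20000 Pa, q̄ = 0.00347 kg/kg → 0.00347 × 20000 / 9.8 = 7.08 mm
Layer 650–270 hPa: Δp = 380 hPa = 38000 Pa, q̄ = 0.00069 kg/kg → 0.00069 × 38000 / 9.8 = 2.68 mm
Layer 270–200 hPa: Δp = 70 hPa = 7000 Pa, q̄ = 0.000462 kg/kg → 0.000462 × 7000 / 9.8 = 0.33 mm
PW = 12.07 + 7.08 + 2.68 + 0.33 = 22.16 ≈ 22.2 mm.

PW ≈ 22.2 mm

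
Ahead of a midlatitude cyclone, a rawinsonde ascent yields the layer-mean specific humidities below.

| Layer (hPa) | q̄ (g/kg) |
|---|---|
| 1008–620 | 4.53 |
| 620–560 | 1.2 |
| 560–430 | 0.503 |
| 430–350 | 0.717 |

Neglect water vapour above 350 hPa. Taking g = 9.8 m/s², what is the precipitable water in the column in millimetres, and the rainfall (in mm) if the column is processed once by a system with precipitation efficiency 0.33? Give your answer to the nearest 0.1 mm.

PW ≈ 19.9 mm; rainfall ≈ 6.6 mm

Precipitable water is the column-integrated vapour mass per unit area: PW = (1/g) Σ q̄ Δp, with q in kg/kg and Δp in Pa (1 kg/m² of water = 1 mm).
Layer 1008–620 hPa: Δp = 388 hPa = 38800 Pa, q̄ = 0.00453 kg/kg → 0.00453 × 38800 / 9.8 = 17.94 mm
Layer 620–560 hPa: Δp = 60 hPa = 6000 Pa, q̄ = 0.0012 kg/kg → 0.0012 × 6000 / 9.8 = 0.73 mm
Layer 560–430 hPa: Δp = 130 hPa = 13000 Pa, q̄ = 0.000503 kg/kg → 0.000503 × 13000 / 9.8 = 0.67 mm
Layer 430–350 hPa: Δp = 80 hPa = 8000 Pa, q̄ = 0.000717 kg/kg → 0.000717 × 8000 / 9.8 = 0.59 mm
PW = 17.94 + 0.73 + 0.67 + 0.59 = 19.93 ≈ 19.9 mm.
Rainfall = ε × PW = 0.33 × 19.9 = 6.6 mm.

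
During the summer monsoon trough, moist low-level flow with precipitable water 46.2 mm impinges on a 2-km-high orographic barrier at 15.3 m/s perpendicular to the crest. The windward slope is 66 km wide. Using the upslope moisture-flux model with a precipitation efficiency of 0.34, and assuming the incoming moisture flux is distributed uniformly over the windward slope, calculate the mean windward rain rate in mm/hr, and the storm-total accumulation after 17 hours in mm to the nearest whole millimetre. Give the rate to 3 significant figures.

R ≈ 13.1 mm/hr; total ≈ 223 mm

Incoming column moisture flux per unit ridge length: F = V × PW = 15.3 × 46.2 = 706.86 mm·m/s.
Spread over the 66 km slope with efficiency ε = 0.34: R = ε·F/W = 0.34 × 706.86 / 66000 m = 3.641e-03 mm/s.
R = 3.641e-03 × 3600 = 13.1 mm/hr.
Over 17 h: total = 13.1 × 17 = 222.7 ≈ 223 mm.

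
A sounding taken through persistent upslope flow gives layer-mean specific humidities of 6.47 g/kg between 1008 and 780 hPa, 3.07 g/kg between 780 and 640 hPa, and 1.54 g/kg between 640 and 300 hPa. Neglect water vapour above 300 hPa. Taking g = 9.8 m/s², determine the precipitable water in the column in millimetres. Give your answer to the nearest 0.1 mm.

PW ≈ 24.8 mm

Precipitable water is the column-integrated vapour mass per unit area: PW = (1/g) Σ q̄ Δp, with q in kg/kg and Δp in Pa (1 kg/m² of water = 1 mm).
Layer 1008–780 hPa: Δp = 228 hPa = 22800 Pa, q̄ = 0.00647 kg/kg → 0.00647 × 22800 / 9.8 = 15.05 mm
Layer 780–640 hPa: Δp = 140 hPa = 14000 Pa, q̄ = 0.00307 kg/kg → 0.00307 × 14000 / 9.8 = 4.39 mm
Layer 640–300 hPa: Δp = 340 hPa = 34000 Pa, q̄ = 0.00154 kg/kg → 0.00154 × 34000 / 9.8 = 5.34 mm
PW = 15.05 + 4.39 + 5.34 = 24.78 ≈ 24.8 mm.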